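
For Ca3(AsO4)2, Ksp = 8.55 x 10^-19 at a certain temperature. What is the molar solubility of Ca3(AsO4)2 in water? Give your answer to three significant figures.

9.54e-5 M

Ca3(AsO4)2(s) <=> 3 Ca^2+ + 2 AsO4^3-
Ksp = [Ca^2+]^3[AsO4^3-]^2
Let s = molar solubility. Then [Ca^2+] = 3s and [AsO4^3-] = 2s.
Ksp = (3s)^3(2s)^2 = 108s^5
s^5 = 8.55 x 10^-19 / 108, so s = 9.54 x 10^-5 M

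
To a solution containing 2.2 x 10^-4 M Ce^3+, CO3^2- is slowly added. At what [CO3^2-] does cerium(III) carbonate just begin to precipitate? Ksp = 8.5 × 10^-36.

[CO3^2-] = 5.6 × 10^-10 M

Ce2(CO3)3(s) ⇌ 2 Ce^3+(aq) + 3 CO3^2-(aq)
Ksp = [Ce^3+]^2[CO3^2-]^3
Precipitation begins when Q = Ksp. With [Ce^3+] = 2.2 x 10^-4 M:
8.5 × 10^-36 = (2.2 x 10^-4)^2 × [CO3^2-]^3
[CO3^2-] = (8.5 × 10^-36 / 4.84 x 10^-8)^(1/3) = 5.6 x 10^-10 M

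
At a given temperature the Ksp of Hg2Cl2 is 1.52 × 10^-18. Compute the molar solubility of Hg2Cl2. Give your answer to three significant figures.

s = 7.24e-7 M

Hg2Cl2(s) ⇌ Hg2^2+(aq) + 2 Cl^-(aq)
Ksp = [Hg2^2+][Cl^-]^2
With molar solubility s: [Hg2^2+] = s, [Cl^-] = 2s.
Ksp = s(2s)^2 = 4s^3
Solving, s = (1.52 × 10^-18/4)^(1/3) = 7.24 x 10^-7 M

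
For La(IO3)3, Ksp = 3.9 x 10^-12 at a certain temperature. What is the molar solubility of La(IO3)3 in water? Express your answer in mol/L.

s = 6.2 × 10^-4 M

La(IO3)3(s) <=> La^3+ + 3 IO3^-
Ksp = [La^3+][IO3^-]^3
With molar solubility s: [La^3+] = s, [IO3^-] = 3s.
Ksp = s(3s)^3 = 27s^4
s = (3.9 x 10^-12 / 27)^(1/4) = 6.2 × 10^-4 M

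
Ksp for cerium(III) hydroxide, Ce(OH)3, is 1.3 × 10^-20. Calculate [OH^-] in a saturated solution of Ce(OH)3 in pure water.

[OH^-] ≈ 1.4e-5 M

Ce(OH)3(s) ⇌ Ce^3+ + 3 OH^-
Ksp = [Ce^3+][OH^-]^3
For each mole of Ce(OH)3 that dissolves: [Ce^3+] = s, [OH^-] = 3s.
So Ksp = s × (3s)^3 = 27s^4
Solving, s = (1.3 × 10^-20/27)^(1/4) = 4.68 × 10^-6 M
[OH^-] = 3s = 1.4 × 10^-5 M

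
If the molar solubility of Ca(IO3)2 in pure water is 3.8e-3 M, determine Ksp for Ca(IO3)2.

2.2 × 10^-7

Ca(IO3)2(s) ⇌ Ca^2+ + 2 IO3^-
For each mole of Ca(IO3)2 that dissolves: [Ca^2+] = s, [IO3^-] = 2s.
Ksp = [Ca^2+][IO3^-]^2
So Ksp = s × (2s)^2 = 4s^3
Ksp = 4 × (3.8 × 10^-3)^3 = 2.2 × 10^-7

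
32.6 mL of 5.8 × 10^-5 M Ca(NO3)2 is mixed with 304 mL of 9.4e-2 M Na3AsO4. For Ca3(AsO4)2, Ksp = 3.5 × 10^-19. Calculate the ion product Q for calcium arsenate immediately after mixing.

Total volume = 32.6 + 304 = 336.6 mL.
[Ca^2+] = 5.8 x 10^-5 × (32.6/336.6) = 5.62 × 10^-6 M
[AsO4^3-] = 9.4 × 10^-2 × (304/336.6) = 8.49 x 10^-2 M
Ca3(AsO4)2(s) ⇌ 3 Ca^2+ + 2 AsO4^3-, so Q = [Ca^2+]^3[AsO4^3-]^2
Q = (5.62 x 10^-6)^3(8.49 x 10^-2)^2 = 1.3 x 10^-18
Q > Ksp, so Ca3(AsO4)2 will precipitate.

Q ≈ 1.3 x 10^-18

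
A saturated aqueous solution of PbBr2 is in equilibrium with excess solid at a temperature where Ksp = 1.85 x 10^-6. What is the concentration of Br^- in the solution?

[Br^-] = 1.55 x 10^-2 M

PbBr2(s) ⇌ Pb^2+ + 2 Br^-
Ksp = [Pb^2+][Br^-]^2
With molar solubility s: [Pb^2+] = s, [Br^-] = 2s.
Ksp = s(2s)^2 = 4s^3
s^3 = 1.85 x 10^-6 / 4, so s = 7.733 × 10^-3 M
[Br^-] = 2s = 1.55 x 10^-2 M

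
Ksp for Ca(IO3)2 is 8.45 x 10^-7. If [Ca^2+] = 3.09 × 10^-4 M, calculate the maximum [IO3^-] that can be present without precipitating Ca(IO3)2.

Ca(IO3)2(s) ⇌ Ca^2+(aq) + 2 IO3^-(aq)
Ksp = [Ca^2+][IO3^-]^2
Precipitation begins when Q = Ksp. With [Ca^2+] = 3.09 × 10^-4 M:
8.45 x 10^-7 = (3.09 × 10^-4) × [IO3^-]^2
[IO3^-] = (8.45 x 10^-7 / 3.09 × 10^-4)^(1/2) = 5.23 × 10^-2 M

[IO3^-] = 5.23 × 10^-2 M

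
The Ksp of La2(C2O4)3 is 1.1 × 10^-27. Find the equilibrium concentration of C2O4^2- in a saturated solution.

4.8e-6 M

La2(C2O4)3(s) ⇌ 2 La^3+ + 3 C2O4^2-
Ksp = [La^3+]^2[C2O4^2-]^3
For each mole of La2(C2O4)3 that dissolves: [La^3+] = 2s, [C2O4^2-] = 3s.
Substituting: Ksp = (2s)^2(3s)^3 = 108s^5
Solving, s = (1.1 × 10^-27/108)^(1/5) = 1.59 × 10^-6 M
[C2O4^2-] = 3s = 4.8 × 10^-6 M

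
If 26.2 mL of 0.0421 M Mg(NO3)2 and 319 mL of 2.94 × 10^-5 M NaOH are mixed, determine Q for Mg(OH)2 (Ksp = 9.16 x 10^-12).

Q ≈ 2.36e-12

Total volume = 26.2 + 319 = 345.2 mL.
[Mg^2+] = 4.21 x 10^-2 × (26.2/345.2) = 3.195 × 10^-3 M
[OH^-] = 2.94 × 10^-5 × (319/345.2) = 2.717 x 10^-5 M
Mg(OH)2(s) ⇌ Mg^2+(aq) + 2 OH^-(aq), so Q = [Mg^2+][OH^-]^2
Q = (3.195 × 10^-3)(2.717 × 10^-5)^2 = 2.36 × 10^-12
Q < Ksp, so no precipitate of Mg(OH)2 forms.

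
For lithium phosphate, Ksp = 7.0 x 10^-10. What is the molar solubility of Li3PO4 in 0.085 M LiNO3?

Li3PO4(s) ⇌ 3 Li^+(aq) + PO4^3-(aq)
Ksp = [Li^+]^3[PO4^3-]
Let s be the molar solubility in this solution. [Li^+] = 0.085 + 3s ≈ 0.085, [PO4^3-] = s (since Li^+ from LiNO3 dominates).
Ksp ≈ (0.085)^3 × s
s = 1.1 × 10^-6 M
Check: 3s = 3.4 x 10^-6 ≪ 0.085, so the approximation is valid.

s = 1.1e-6 M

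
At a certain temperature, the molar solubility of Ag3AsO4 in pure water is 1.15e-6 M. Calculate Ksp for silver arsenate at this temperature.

Ksp = 4.72 × 10^-23

Ag3AsO4(s) ⇌ 3 Ag^+ + AsO4^3-
With molar solubility s: [Ag^+] = 3s, [AsO4^3-] = s.
Ksp = [Ag^+]^3[AsO4^3-]
So Ksp = (3s)^3 × s = 27s^4
With s = 1.15 × 10^-6: Ksp = 4.72 x 10^-23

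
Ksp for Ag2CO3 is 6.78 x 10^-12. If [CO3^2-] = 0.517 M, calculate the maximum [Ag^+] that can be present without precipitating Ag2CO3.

[Ag^+] ≈ 3.62 × 10^-6 M

Ag2CO3(s) <=> 2 Ag^+ + CO3^2-
Ksp = [Ag^+]^2[CO3^2-]
Precipitation begins when Q = Ksp. With [CO3^2-] = 0.517 M:
6.78 x 10^-12 = (0.517) × [Ag^+]^2
[Ag^+] = (6.78 x 10^-12 / 5.17 × 10^-1)^(1/2) = 3.62 × 10^-6 M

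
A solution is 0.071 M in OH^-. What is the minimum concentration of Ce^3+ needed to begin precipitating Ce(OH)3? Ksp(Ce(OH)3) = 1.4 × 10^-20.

[Ce^3+] ≈ 3.9e-17 M

Ce(OH)3(s) ⇌ Ce^3+(aq) + 3 OH^-(aq)
Ksp = [Ce^3+][OH^-]^3
Precipitation begins when Q = Ksp. With [OH^-] = 0.071 M:
1.4 × 10^-20 = (0.071)^3 × [Ce^3+]
[Ce^3+] = (1.4 × 10^-20 / 3.58 × 10^-4) = 3.9 × 10^-17 M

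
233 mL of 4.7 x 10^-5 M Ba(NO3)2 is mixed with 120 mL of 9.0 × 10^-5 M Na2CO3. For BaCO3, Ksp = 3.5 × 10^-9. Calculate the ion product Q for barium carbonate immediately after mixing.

Total volume = 233 + 120 = 353 mL.
[Ba^2+] = 4.7 x 10^-5 × (233/353) = 3.10 x 10^-5 M
[CO3^2-] = 9.0 x 10^-5 × (120/353) = 3.06 × 10^-5 M
BaCO3(s) <=> Ba^2+(aq) + CO3^2-(aq), so Q = [Ba^2+][CO3^2-]
Q = (3.10 x 10^-5)(3.06 x 10^-5) = 9.5 x 10^-10
Q < Ksp, so no precipitate of BaCO3 forms.

9.5 × 10^-10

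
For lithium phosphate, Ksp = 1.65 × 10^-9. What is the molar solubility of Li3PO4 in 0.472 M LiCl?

1.57 x 10^-8 M

Li3PO4(s) ⇌ 3 Li^+ + PO4^3-
Ksp = [Li^+]^3[PO4^3-]
Let s = moles of Li3PO4 that dissolve per litre. [Li^+] = 0.472 + 3s ≈ 0.472, [PO4^3-] = s (common-ion effect: Li^+ is already 0.472 M).
Ksp ≈ (0.472)^3 × s
s = 1.57 x 10^-8 M
Check: 3s = 4.7 × 10^-8 ≪ 0.472, so the approximation is valid.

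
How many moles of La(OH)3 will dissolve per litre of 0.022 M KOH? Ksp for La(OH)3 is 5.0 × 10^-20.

La(OH)3(s) ⇌ La^3+ + 3 OH^-
Ksp = [La^3+][OH^-]^3
If s mol/L dissolves here, [La^3+] = s, [OH^-] = 0.022 + 3s ≈ 0.022 (Ksp is small, so little additional dissolves).
Ksp ≈ s × (0.022)^3
s = 4.7 × 10^-15 M
Check: 3s = 1.4 × 10^-14 ≪ 0.022, so the approximation is valid.

s = 4.7 × 10^-15 M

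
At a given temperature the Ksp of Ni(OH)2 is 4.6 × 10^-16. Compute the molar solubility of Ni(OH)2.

4.9e-6 M

Ni(OH)2(s) ⇌ Ni^2+ + 2 OH^-
Ksp = [Ni^2+][OH^-]^2
With molar solubility s: [Ni^2+] = s, [OH^-] = 2s.
So Ksp = s × (2s)^2 = 4s^3
s = (4.6 × 10^-16 / 4)^(1/3) = 4.9 × 10^-6 M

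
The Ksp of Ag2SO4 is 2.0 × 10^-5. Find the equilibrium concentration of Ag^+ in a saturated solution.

Ag2SO4(s) ⇌ 2 Ag^+ + SO4^2-
Ksp = [Ag^+]^2[SO4^2-]
With molar solubility s: [Ag^+] = 2s, [SO4^2-] = s.
So Ksp = (2s)^2 × s = 4s^3
s^3 = 2.0 × 10^-5 / 4, so s = 1.71 × 10^-2 M
[Ag^+] = 2s = 3.4 × 10^-2 M

[Ag^+] = 0.034 M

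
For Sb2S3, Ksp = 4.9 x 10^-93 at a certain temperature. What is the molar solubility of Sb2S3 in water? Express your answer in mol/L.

Sb2S3(s) <=> 2 Sb^3+(aq) + 3 S^2-(aq)
Ksp = [Sb^3+]^2[S^2-]^3
With molar solubility s: [Sb^3+] = 2s, [S^2-] = 3s.
So Ksp = (2s)^2 × (3s)^3 = 108s^5
Solving, s = (4.9 x 10^-93/108)^(1/5) = 1.4 × 10^-19 M

s ≈ 1.4 x 10^-19 M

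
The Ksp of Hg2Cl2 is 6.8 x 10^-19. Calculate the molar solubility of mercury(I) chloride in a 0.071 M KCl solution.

1.3 × 10^-16 M

Hg2Cl2(s) <=> Hg2^2+(aq) + 2 Cl^-(aq)
Ksp = [Hg2^2+][Cl^-]^2
If s mol/L dissolves here, [Hg2^2+] = s, [Cl^-] = 0.071 + 2s ≈ 0.071 (common-ion effect: Cl^- is already 0.071 M).
Ksp ≈ s × (0.071)^2
s = 1.3 × 10^-16 M
Check: 2s = 2.7 × 10^-16 ≪ 0.071, so the approximation is valid.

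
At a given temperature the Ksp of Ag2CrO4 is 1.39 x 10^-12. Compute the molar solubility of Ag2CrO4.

s ≈ 7.03 × 10^-5 M

Ag2CrO4(s) <=> 2 Ag^+(aq) + CrO4^2-(aq)
Ksp = [Ag^+]^2[CrO4^2-]
Let s = molar solubility. Then [Ag^+] = 2s and [CrO4^2-] = s.
Substituting: Ksp = (2s)^2s = 4s^3
s^3 = 1.39 x 10^-12 / 4, so s = 7.03 × 10^-5 M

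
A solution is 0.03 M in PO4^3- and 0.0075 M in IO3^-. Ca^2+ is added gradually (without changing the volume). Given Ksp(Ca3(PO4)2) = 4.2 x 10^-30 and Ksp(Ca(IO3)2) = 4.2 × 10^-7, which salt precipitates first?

Precipitation of each salt starts when its ion product equals its Ksp.
For Ca3(PO4)2: 4.2 x 10^-30 = (0.03)^2 × [Ca^2+]^3  ⇒  [Ca^2+] = 1.7 × 10^-9 M.
For Ca(IO3)2: 4.2 × 10^-7 = (0.0075)^2 × [Ca^2+]  ⇒  [Ca^2+] = 7.5 x 10^-3 M.
The salt with the lower threshold [Ca^2+] precipitates first: Ca3(PO4)2.

Ca3(PO4)2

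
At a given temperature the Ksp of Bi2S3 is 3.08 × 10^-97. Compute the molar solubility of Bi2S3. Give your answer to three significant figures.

Bi2S3(s) ⇌ 2 Bi^3+ + 3 S^2-
Ksp = [Bi^3+]^2[S^2-]^3
With molar solubility s: [Bi^3+] = 2s, [S^2-] = 3s.
So Ksp = (2s)^2 × (3s)^3 = 108s^5
s = (3.08 × 10^-97 / 108)^(1/5) = 1.95 × 10^-20 M

1.95 x 10^-20 M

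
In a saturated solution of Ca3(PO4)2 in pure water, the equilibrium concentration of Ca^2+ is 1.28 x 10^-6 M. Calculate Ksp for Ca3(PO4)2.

Ksp ≈ 1.53 × 10^-30

Ca3(PO4)2(s) ⇌ 3 Ca^2+ + 2 PO4^3-
Stoichiometry gives [PO4^3-] = (2/3)[Ca^2+] = 8.533 x 10^-7 M.
Ksp = [Ca^2+]^3[PO4^3-]^2
Ksp = (1.28 × 10^-6)^3 × (8.533 × 10^-7)^2 = 1.53 x 10^-30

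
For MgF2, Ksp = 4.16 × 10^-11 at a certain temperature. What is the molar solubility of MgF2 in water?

MgF2(s) <=> Mg^2+(aq) + 2 F^-(aq)
Ksp = [Mg^2+][F^-]^2
Let s = molar solubility. Then [Mg^2+] = s and [F^-] = 2s.
Ksp = s(2s)^2 = 4s^3
s^3 = 4.16 × 10^-11 / 4, so s = 2.18 × 10^-4 M

s = 2.18e-4 M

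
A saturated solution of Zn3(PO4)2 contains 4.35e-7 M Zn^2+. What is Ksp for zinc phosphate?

6.92 × 10^-33

Zn3(PO4)2(s) ⇌ 3 Zn^2+ + 2 PO4^3-
Stoichiometry gives [PO4^3-] = (2/3)[Zn^2+] = 2.900 × 10^-7 M.
Ksp = [Zn^2+]^3[PO4^3-]^2
Ksp = (4.35 × 10^-7)^3 × (2.900 x 10^-7)^2 = 6.92 x 10^-33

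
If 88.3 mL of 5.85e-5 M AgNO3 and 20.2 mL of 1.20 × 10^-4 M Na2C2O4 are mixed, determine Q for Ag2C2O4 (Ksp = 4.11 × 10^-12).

Total volume = 88.3 + 20.2 = 108.5 mL.
[Ag^+] = 5.85 × 10^-5 × (88.3/108.5) = 4.761 × 10^-5 M
[C2O4^2-] = 1.20 × 10^-4 × (20.2/108.5) = 2.234 x 10^-5 M
Ag2C2O4(s) ⇌ 2 Ag^+(aq) + C2O4^2-(aq), so Q = [Ag^+]^2[C2O4^2-]
Q = (4.761 x 10^-5)^2(2.234 × 10^-5) = 5.06 x 10^-14
Q < Ksp, so no precipitate of Ag2C2O4 forms.

Q ≈ 5.06 × 10^-14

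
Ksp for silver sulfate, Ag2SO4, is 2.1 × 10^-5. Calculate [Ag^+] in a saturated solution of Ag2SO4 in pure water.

Ag2SO4(s) ⇌ 2 Ag^+ + SO4^2-
Ksp = [Ag^+]^2[SO4^2-]
Let s = molar solubility. Then [Ag^+] = 2s and [SO4^2-] = s.
Substituting: Ksp = (2s)^2s = 4s^3
Solving, s = (2.1 × 10^-5/4)^(1/3) = 1.74 × 10^-2 M
[Ag^+] = 2s = 3.5 × 10^-2 M

[Ag^+] ≈ 3.5 × 10^-2 M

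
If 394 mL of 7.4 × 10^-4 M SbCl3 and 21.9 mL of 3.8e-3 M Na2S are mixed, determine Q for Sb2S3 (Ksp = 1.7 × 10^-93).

Total volume = 394 + 21.9 = 415.9 mL.
[Sb^3+] = 7.4 × 10^-4 × (394/415.9) = 7.01 x 10^-4 M
[S^2-] = 3.8 x 10^-3 × (21.9/415.9) = 2.00 × 10^-4 M
Sb2S3(s) ⇌ 2 Sb^3+ + 3 S^2-, so Q = [Sb^3+]^2[S^2-]^3
Q = (7.01 × 10^-4)^2(2.00 × 10^-4)^3 = 3.9 x 10^-18
Q > Ksp, so Sb2S3 will precipitate.

Q = 3.9 x 10^-18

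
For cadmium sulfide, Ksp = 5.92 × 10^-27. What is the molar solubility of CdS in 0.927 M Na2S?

CdS(s) ⇌ Cd^2+(aq) + S^2-(aq)
Ksp = [Cd^2+][S^2-]
Let s = moles of CdS that dissolve per litre. [Cd^2+] = s, [S^2-] = 0.927 + s ≈ 0.927 (common-ion effect: S^2- is already 0.927 M).
Ksp ≈ s × 0.927
s = 6.39 × 10^-27 M
Check: s = 6.4 × 10^-27 ≪ 0.927, so the approximation is valid.

s ≈ 6.39e-27 M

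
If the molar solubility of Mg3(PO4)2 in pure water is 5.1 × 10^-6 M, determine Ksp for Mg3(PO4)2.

Mg3(PO4)2(s) ⇌ 3 Mg^2+ + 2 PO4^3-
For each mole of Mg3(PO4)2 that dissolves: [Mg^2+] = 3s, [PO4^3-] = 2s.
Ksp = [Mg^2+]^3[PO4^3-]^2
So Ksp = (3s)^3 × (2s)^2 = 108s^5
With s = 5.1 × 10^-6: Ksp = 3.7 × 10^-25

Ksp = 3.7 × 10^-25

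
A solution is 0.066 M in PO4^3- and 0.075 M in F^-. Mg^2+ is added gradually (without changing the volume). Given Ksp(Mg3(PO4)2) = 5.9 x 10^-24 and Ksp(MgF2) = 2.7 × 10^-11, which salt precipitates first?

Precipitation of each salt starts when its ion product equals its Ksp.
For Mg3(PO4)2: 5.9 x 10^-24 = (0.066)^2 × [Mg^2+]^3  ⇒  [Mg^2+] = 1.1 × 10^-7 M.
For MgF2: 2.7 × 10^-11 = (0.075)^2 × [Mg^2+]  ⇒  [Mg^2+] = 4.8 x 10^-9 M.
The salt with the lower threshold [Mg^2+] precipitates first: MgF2.

MgF2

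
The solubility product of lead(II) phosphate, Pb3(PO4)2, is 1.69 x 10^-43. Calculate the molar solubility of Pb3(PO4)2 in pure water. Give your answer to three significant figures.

Pb3(PO4)2(s) <=> 3 Pb^2+(aq) + 2 PO4^3-(aq)
Ksp = [Pb^2+]^3[PO4^3-]^2
Let s = molar solubility. Then [Pb^2+] = 3s and [PO4^3-] = 2s.
Substituting: Ksp = (3s)^3(2s)^2 = 108s^5
s^5 = 1.69 x 10^-43 / 108, so s = 1.09 × 10^-9 M

1.09e-9 M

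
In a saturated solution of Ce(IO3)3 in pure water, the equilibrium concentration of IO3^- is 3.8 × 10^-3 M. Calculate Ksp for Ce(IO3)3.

Ksp = 7.0 x 10^-11

Ce(IO3)3(s) ⇌ Ce^3+(aq) + 3 IO3^-(aq)
Stoichiometry gives [Ce^3+] = (1/3)[IO3^-] = 1.27 × 10^-3 M.
Ksp = [Ce^3+][IO3^-]^3
Ksp = 1.27 × 10^-3 × (3.8 × 10^-3)^3 = 7.0 x 10^-11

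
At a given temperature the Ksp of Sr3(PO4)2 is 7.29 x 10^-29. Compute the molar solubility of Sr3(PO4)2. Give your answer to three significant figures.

s ≈ 9.24e-7 M

Sr3(PO4)2(s) ⇌ 3 Sr^2+(aq) + 2 PO4^3-(aq)
Ksp = [Sr^2+]^3[PO4^3-]^2
If s mol/L of Sr3(PO4)2 dissolves, [Sr^2+] = 3s and [PO4^3-] = 2s.
Substituting: Ksp = (3s)^3(2s)^2 = 108s^5
Solving, s = (7.29 x 10^-29/108)^(1/5) = 9.24 × 10^-7 M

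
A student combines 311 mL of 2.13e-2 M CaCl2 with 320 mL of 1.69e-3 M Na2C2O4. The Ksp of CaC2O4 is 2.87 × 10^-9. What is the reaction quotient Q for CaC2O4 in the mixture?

9.00e-6

Total volume = 311 + 320 = 631 mL.
[Ca^2+] = 2.13 × 10^-2 × (311/631) = 1.050 x 10^-2 M
[C2O4^2-] = 1.69 × 10^-3 × (320/631) = 8.571 x 10^-4 M
CaC2O4(s) ⇌ Ca^2+ + C2O4^2-, so Q = [Ca^2+][C2O4^2-]
Q = (1.050 x 10^-2)(8.571 x 10^-4) = 9.00 × 10^-6
Q > Ksp, so CaC2O4 will precipitate.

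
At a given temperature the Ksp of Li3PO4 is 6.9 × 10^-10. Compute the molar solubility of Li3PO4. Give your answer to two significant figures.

s ≈ 2.2 × 10^-3 M

Li3PO4(s) ⇌ 3 Li^+ + PO4^3-
Ksp = [Li^+]^3[PO4^3-]
If s mol/L of Li3PO4 dissolves, [Li^+] = 3s and [PO4^3-] = s.
Substituting: Ksp = (3s)^3s = 27s^4
Solving, s = (6.9 × 10^-10/27)^(1/4) = 2.2 × 10^-3 M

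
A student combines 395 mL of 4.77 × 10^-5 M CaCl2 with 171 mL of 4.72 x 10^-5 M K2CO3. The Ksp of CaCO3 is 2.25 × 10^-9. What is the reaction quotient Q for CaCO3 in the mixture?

4.75 × 10^-10

Total volume = 395 + 171 = 566 mL.
[Ca^2+] = 4.77 x 10^-5 × (395/566) = 3.329 x 10^-5 M
[CO3^2-] = 4.72 × 10^-5 × (171/566) = 1.426 × 10^-5 M
CaCO3(s) ⇌ Ca^2+ + CO3^2-, so Q = [Ca^2+][CO3^2-]
Q = (3.329 × 10^-5)(1.426 x 10^-5) = 4.75 × 10^-10
Q < Ksp, so no precipitate of CaCO3 forms.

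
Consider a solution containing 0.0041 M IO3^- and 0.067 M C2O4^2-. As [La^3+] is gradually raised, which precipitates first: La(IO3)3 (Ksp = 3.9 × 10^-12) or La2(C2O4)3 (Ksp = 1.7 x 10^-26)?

La2(C2O4)3

Precipitation of each salt starts when its ion product equals its Ksp.
For La(IO3)3: 3.9 × 10^-12 = (0.0041)^3 × [La^3+]  ⇒  [La^3+] = 5.7 × 10^-5 M.
For La2(C2O4)3: 1.7 x 10^-26 = (0.067)^3 × [La^3+]^2  ⇒  [La^3+] = 7.5 × 10^-12 M.
The salt with the lower threshold [La^3+] precipitates first: La2(C2O4)3.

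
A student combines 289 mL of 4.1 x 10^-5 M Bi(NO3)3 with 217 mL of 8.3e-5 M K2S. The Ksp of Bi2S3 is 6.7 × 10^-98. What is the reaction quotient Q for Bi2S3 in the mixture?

Total volume = 289 + 217 = 506 mL.
[Bi^3+] = 4.1 × 10^-5 × (289/506) = 2.34 x 10^-5 M
[S^2-] = 8.3 × 10^-5 × (217/506) = 3.56 × 10^-5 M
Bi2S3(s) ⇌ 2 Bi^3+ + 3 S^2-, so Q = [Bi^3+]^2[S^2-]^3
Q = (2.34 × 10^-5)^2(3.56 x 10^-5)^3 = 2.5 × 10^-23
Q > Ksp, so Bi2S3 will precipitate.

Q = 2.5e-23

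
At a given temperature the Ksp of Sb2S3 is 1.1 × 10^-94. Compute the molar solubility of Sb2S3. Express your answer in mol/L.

Sb2S3(s) <=> 2 Sb^3+(aq) + 3 S^2-(aq)
Ksp = [Sb^3+]^2[S^2-]^3
If s mol/L of Sb2S3 dissolves, [Sb^3+] = 2s and [S^2-] = 3s.
So Ksp = (2s)^2 × (3s)^3 = 108s^5
Solving, s = (1.1 × 10^-94/108)^(1/5) = 6.3 × 10^-20 M

s ≈ 6.3e-20 M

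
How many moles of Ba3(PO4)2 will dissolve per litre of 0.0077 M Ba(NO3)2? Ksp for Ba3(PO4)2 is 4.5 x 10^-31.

Ba3(PO4)2(s) ⇌ 3 Ba^2+(aq) + 2 PO4^3-(aq)
Ksp = [Ba^2+]^3[PO4^3-]^2
If s mol/L dissolves here, [Ba^2+] = 0.0077 + 3s ≈ 0.0077, [PO4^3-] = 2s (common-ion effect: Ba^2+ is already 0.0077 M).
Ksp ≈ (0.0077)^3 × (2s)^2
s = 5.0 x 10^-13 M
Check: 3s = 1.5 × 10^-12 ≪ 0.0077, so the approximation is valid.

s ≈ 5.0 × 10^-13 M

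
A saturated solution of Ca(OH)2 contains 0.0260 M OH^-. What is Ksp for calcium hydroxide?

Ksp = 8.79 × 10^-6

Ca(OH)2(s) ⇌ Ca^2+(aq) + 2 OH^-(aq)
Stoichiometry gives [Ca^2+] = (1/2)[OH^-] = 1.300 × 10^-2 M.
Ksp = [Ca^2+][OH^-]^2
Ksp = 1.300 × 10^-2 × (2.60 x 10^-2)^2 = 8.79 × 10^-6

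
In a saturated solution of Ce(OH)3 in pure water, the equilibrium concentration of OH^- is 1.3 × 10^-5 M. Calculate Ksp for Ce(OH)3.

Ce(OH)3(s) <=> Ce^3+(aq) + 3 OH^-(aq)
Stoichiometry gives [Ce^3+] = (1/3)[OH^-] = 4.33 × 10^-6 M.
Ksp = [Ce^3+][OH^-]^3
Ksp = 4.33 × 10^-6 × (1.3 × 10^-5)^3 = 9.5 × 10^-21

Ksp ≈ 9.5e-21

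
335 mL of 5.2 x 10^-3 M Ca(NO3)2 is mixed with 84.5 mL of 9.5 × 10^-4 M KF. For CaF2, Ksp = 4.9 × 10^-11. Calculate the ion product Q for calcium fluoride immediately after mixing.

Total volume = 335 + 84.5 = 419.5 mL.
[Ca^2+] = 5.2 x 10^-3 × (335/419.5) = 4.15 × 10^-3 M
[F^-] = 9.5 x 10^-4 × (84.5/419.5) = 1.91 × 10^-4 M
CaF2(s) <=> Ca^2+ + 2 F^-, so Q = [Ca^2+][F^-]^2
Q = (4.15 x 10^-3)(1.91 × 10^-4)^2 = 1.5 × 10^-10
Q > Ksp, so CaF2 will precipitate.

1.5 × 10^-10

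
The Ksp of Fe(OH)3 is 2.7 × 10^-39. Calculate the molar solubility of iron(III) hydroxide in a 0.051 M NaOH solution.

2.0e-35 M

Fe(OH)3(s) <=> Fe^3+ + 3 OH^-
Ksp = [Fe^3+][OH^-]^3
Let s = moles of Fe(OH)3 that dissolve per litre. [Fe^3+] = s, [OH^-] = 0.051 + 3s ≈ 0.051 (since OH^- from NaOH dominates).
Ksp ≈ s × (0.051)^3
s = 2.0 × 10^-35 M
Check: 3s = 6.1 × 10^-35 ≪ 0.051, so the approximation is valid.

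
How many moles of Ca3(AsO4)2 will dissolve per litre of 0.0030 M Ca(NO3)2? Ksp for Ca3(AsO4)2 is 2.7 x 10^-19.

s ≈ 1.6 x 10^-6 M

Ca3(AsO4)2(s) <=> 3 Ca^2+ + 2 AsO4^3-
Ksp = [Ca^2+]^3[AsO4^3-]^2
Let s be the molar solubility in this solution. [Ca^2+] = 0.0030 + 3s ≈ 0.0030, [AsO4^3-] = 2s (since Ca^2+ from Ca(NO3)2 dominates).
Ksp ≈ (0.0030)^3 × (2s)^2
s = 1.6 x 10^-6 M
Check: 3s = 4.7 × 10^-6 ≪ 0.0030, so the approximation is valid.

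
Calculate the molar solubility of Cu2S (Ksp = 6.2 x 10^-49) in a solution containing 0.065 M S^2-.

Cu2S(s) <=> 2 Cu^+ + S^2-
Ksp = [Cu^+]^2[S^2-]
If s mol/L dissolves here, [Cu^+] = 2s, [S^2-] = 0.065 + s ≈ 0.065 (common-ion effect: S^2- is already 0.065 M).
Ksp ≈ (2s)^2 × 0.065
s = 1.5 x 10^-24 M
Check: s = 1.5 × 10^-24 ≪ 0.065, so the approximation is valid.

s = 1.5 × 10^-24 M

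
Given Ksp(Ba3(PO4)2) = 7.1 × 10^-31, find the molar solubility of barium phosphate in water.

Ba3(PO4)2(s) <=> 3 Ba^2+(aq) + 2 PO4^3-(aq)
Ksp = [Ba^2+]^3[PO4^3-]^2
For each mole of Ba3(PO4)2 that dissolves: [Ba^2+] = 3s, [PO4^3-] = 2s.
Substituting: Ksp = (3s)^3(2s)^2 = 108s^5
s = (7.1 × 10^-31 / 108)^(1/5) = 3.7 × 10^-7 M

s = 3.7 × 10^-7 M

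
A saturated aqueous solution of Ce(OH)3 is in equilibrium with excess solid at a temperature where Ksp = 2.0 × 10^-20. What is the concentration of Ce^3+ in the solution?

[Ce^3+] ≈ 5.2 × 10^-6 M

Ce(OH)3(s) ⇌ Ce^3+(aq) + 3 OH^-(aq)
Ksp = [Ce^3+][OH^-]^3
With molar solubility s: [Ce^3+] = s, [OH^-] = 3s.
So Ksp = s × (3s)^3 = 27s^4
Solving, s = (2.0 × 10^-20/27)^(1/4) = 5.22 × 10^-6 M
[Ce^3+] = s = 5.2 x 10^-6 M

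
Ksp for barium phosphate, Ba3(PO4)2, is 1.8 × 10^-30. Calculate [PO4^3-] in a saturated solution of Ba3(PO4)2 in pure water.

Ba3(PO4)2(s) <=> 3 Ba^2+(aq) + 2 PO4^3-(aq)
Ksp = [Ba^2+]^3[PO4^3-]^2
For each mole of Ba3(PO4)2 that dissolves: [Ba^2+] = 3s, [PO4^3-] = 2s.
Ksp = (3s)^3(2s)^2 = 108s^5
s = (1.8 × 10^-30 / 108)^(1/5) = 4.41 x 10^-7 M
[PO4^3-] = 2s = 8.8 x 10^-7 M

[PO4^3-] ≈ 8.8 x 10^-7 M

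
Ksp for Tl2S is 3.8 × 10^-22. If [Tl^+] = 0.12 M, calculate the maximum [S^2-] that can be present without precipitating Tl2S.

Tl2S(s) ⇌ 2 Tl^+(aq) + S^2-(aq)
Ksp = [Tl^+]^2[S^2-]
Precipitation begins when Q = Ksp. With [Tl^+] = 0.12 M:
3.8 × 10^-22 = (0.12)^2 × [S^2-]
[S^2-] = (3.8 × 10^-22 / 1.44 × 10^-2) = 2.6 × 10^-20 M

[S^2-] = 2.6e-20 M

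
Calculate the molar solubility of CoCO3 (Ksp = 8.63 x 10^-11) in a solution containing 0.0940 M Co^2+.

CoCO3(s) <=> Co^2+ + CO3^2-
Ksp = [Co^2+][CO3^2-]
If s mol/L dissolves here, [Co^2+] = 0.0940 + s ≈ 0.0940, [CO3^2-] = s (Ksp is small, so little additional dissolves).
Ksp ≈ 0.0940 × s
s = 9.18 x 10^-10 M
Check: s = 9.2 × 10^-10 ≪ 0.0940, so the approximation is valid.

9.18e-10 M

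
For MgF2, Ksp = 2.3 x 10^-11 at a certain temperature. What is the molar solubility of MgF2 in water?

MgF2(s) <=> Mg^2+(aq) + 2 F^-(aq)
Ksp = [Mg^2+][F^-]^2
Let s = molar solubility. Then [Mg^2+] = s and [F^-] = 2s.
So Ksp = s × (2s)^2 = 4s^3
s^3 = 2.3 x 10^-11 / 4, so s = 1.8 x 10^-4 M

s = 1.8 × 10^-4 M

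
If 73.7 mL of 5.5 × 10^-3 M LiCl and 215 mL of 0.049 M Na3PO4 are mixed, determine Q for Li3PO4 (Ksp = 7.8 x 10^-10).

Q ≈ 1.0e-10

Total volume = 73.7 + 215 = 288.7 mL.
[Li^+] = 5.5 × 10^-3 × (73.7/288.7) = 1.40 × 10^-3 M
[PO4^3-] = 4.9 × 10^-2 × (215/288.7) = 3.65 x 10^-2 M
Li3PO4(s) <=> 3 Li^+ + PO4^3-, so Q = [Li^+]^3[PO4^3-]
Q = (1.40 × 10^-3)^3(3.65 x 10^-2) = 1.0 x 10^-10
Q < Ksp, so no precipitate of Li3PO4 forms.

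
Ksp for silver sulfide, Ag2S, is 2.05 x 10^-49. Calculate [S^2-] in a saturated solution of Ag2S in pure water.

Ag2S(s) ⇌ 2 Ag^+(aq) + S^2-(aq)
Ksp = [Ag^+]^2[S^2-]
Let s = molar solubility. Then [Ag^+] = 2s and [S^2-] = s.
So Ksp = (2s)^2 × s = 4s^3
Solving, s = (2.05 x 10^-49/4)^(1/3) = 3.714 × 10^-17 M
[S^2-] = s = 3.71 x 10^-17 M

3.71e-17 M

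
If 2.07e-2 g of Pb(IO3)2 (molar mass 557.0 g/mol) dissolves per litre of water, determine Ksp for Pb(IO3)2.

Molar solubility s = (2.07 x 10^-2 g/L) / (557.0 g/mol) = 3.716 x 10^-5 M.
Pb(IO3)2(s) <=> Pb^2+ + 2 IO3^-
With molar solubility s: [Pb^2+] = s, [IO3^-] = 2s.
Ksp = [Pb^2+][IO3^-]^2
Ksp = s(2s)^2 = 4s^3
With s = 3.716 × 10^-5: Ksp = 2.05 x 10^-13

Ksp ≈ 2.05 x 10^-13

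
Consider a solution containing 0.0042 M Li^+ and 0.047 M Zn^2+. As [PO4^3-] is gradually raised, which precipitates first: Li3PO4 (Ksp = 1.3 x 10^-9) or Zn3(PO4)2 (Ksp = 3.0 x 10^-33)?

Each salt begins to precipitate when Q = Ksp, i.e. when [PO4^3-] reaches its threshold.
For Li3PO4: 1.3 x 10^-9 = (0.0042)^3 × [PO4^3-]  ⇒  [PO4^3-] = 1.8 x 10^-2 M.
For Zn3(PO4)2: 3.0 x 10^-33 = (0.047)^3 × [PO4^3-]^2  ⇒  [PO4^3-] = 5.4 × 10^-15 M.
The salt with the lower threshold [PO4^3-] precipitates first: Zn3(PO4)2.

Zn3(PO4)2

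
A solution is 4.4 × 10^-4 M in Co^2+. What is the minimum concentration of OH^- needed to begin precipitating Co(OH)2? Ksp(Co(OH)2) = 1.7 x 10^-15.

Co(OH)2(s) <=> Co^2+ + 2 OH^-
Ksp = [Co^2+][OH^-]^2
Precipitation begins when Q = Ksp. With [Co^2+] = 4.4 × 10^-4 M:
1.7 x 10^-15 = (4.4 × 10^-4) × [OH^-]^2
[OH^-] = (1.7 x 10^-15 / 4.4 × 10^-4)^(1/2) = 2.0 × 10^-6 M

[OH^-] = 2.0 x 10^-6 M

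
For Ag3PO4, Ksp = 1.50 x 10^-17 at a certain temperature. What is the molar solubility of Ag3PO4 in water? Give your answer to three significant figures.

s ≈ 2.73e-5 M

Ag3PO4(s) ⇌ 3 Ag^+ + PO4^3-
Ksp = [Ag^+]^3[PO4^3-]
With molar solubility s: [Ag^+] = 3s, [PO4^3-] = s.
Substituting: Ksp = (3s)^3s = 27s^4
s = (1.50 x 10^-17 / 27)^(1/4) = 2.73 × 10^-5 M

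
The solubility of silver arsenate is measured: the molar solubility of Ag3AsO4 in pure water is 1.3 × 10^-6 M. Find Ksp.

Ag3AsO4(s) ⇌ 3 Ag^+ + AsO4^3-
For each mole of Ag3AsO4 that dissolves: [Ag^+] = 3s, [AsO4^3-] = s.
Ksp = [Ag^+]^3[AsO4^3-]
So Ksp = (3s)^3 × s = 27s^4
With s = 1.3 × 10^-6: Ksp = 7.7 × 10^-23

7.7 × 10^-23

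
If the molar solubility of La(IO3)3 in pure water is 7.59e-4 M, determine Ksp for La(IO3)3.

8.96e-12

La(IO3)3(s) <=> La^3+(aq) + 3 IO3^-(aq)
With molar solubility s: [La^3+] = s, [IO3^-] = 3s.
Ksp = [La^3+][IO3^-]^3
So Ksp = s × (3s)^3 = 27s^4
With s = 7.59 × 10^-4: Ksp = 8.96 x 10^-12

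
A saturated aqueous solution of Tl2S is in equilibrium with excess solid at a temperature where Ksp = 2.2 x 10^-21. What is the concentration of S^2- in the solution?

Tl2S(s) ⇌ 2 Tl^+(aq) + S^2-(aq)
Ksp = [Tl^+]^2[S^2-]
With molar solubility s: [Tl^+] = 2s, [S^2-] = s.
Substituting: Ksp = (2s)^2s = 4s^3
Solving, s = (2.2 x 10^-21/4)^(1/3) = 8.19 x 10^-8 M
[S^2-] = s = 8.2 × 10^-8 M

[S^2-] = 8.2e-8 M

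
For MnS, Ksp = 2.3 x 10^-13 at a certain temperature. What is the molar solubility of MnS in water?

s ≈ 4.8 × 10^-7 M

MnS(s) <=> Mn^2+(aq) + S^2-(aq)
Ksp = [Mn^2+][S^2-]
If s mol/L of MnS dissolves, [Mn^2+] = s and [S^2-] = s.
Ksp = s^2
s = (2.3 x 10^-13)^(1/2) = 4.8 × 10^-7 M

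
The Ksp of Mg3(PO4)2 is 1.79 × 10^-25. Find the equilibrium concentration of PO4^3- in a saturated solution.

[PO4^3-] = 8.81 x 10^-6 M

Mg3(PO4)2(s) <=> 3 Mg^2+ + 2 PO4^3-
Ksp = [Mg^2+]^3[PO4^3-]^2
For each mole of Mg3(PO4)2 that dissolves: [Mg^2+] = 3s, [PO4^3-] = 2s.
So Ksp = (3s)^3 × (2s)^2 = 108s^5
Solving, s = (1.79 × 10^-25/108)^(1/5) = 4.404 × 10^-6 M
[PO4^3-] = 2s = 8.81 × 10^-6 M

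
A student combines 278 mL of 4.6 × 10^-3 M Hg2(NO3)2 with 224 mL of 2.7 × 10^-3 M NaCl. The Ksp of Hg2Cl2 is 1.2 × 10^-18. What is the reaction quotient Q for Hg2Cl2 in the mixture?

Total volume = 278 + 224 = 502 mL.
[Hg2^2+] = 4.6 × 10^-3 × (278/502) = 2.55 × 10^-3 M
[Cl^-] = 2.7 × 10^-3 × (224/502) = 1.20 x 10^-3 M
Hg2Cl2(s) ⇌ Hg2^2+(aq) + 2 Cl^-(aq), so Q = [Hg2^2+][Cl^-]^2
Q = (2.55 × 10^-3)(1.20 × 10^-3)^2 = 3.7 x 10^-9
Q > Ksp, so Hg2Cl2 will precipitate.

Q ≈ 3.7 × 10^-9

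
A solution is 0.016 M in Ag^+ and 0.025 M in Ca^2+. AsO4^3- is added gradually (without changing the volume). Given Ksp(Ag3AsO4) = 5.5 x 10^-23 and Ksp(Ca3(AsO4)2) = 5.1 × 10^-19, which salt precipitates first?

Ag3AsO4

Each salt begins to precipitate when Q = Ksp, i.e. when [AsO4^3-] reaches its threshold.
For Ag3AsO4: 5.5 x 10^-23 = (0.016)^3 × [AsO4^3-]  ⇒  [AsO4^3-] = 1.3 x 10^-17 M.
For Ca3(AsO4)2: 5.1 × 10^-19 = (0.025)^3 × [AsO4^3-]^2  ⇒  [AsO4^3-] = 1.8 × 10^-7 M.
The salt with the lower threshold [AsO4^3-] precipitates first: Ag3AsO4.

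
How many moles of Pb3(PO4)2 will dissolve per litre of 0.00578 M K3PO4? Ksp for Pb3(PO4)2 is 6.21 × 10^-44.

Pb3(PO4)2(s) <=> 3 Pb^2+ + 2 PO4^3-
Ksp = [Pb^2+]^3[PO4^3-]^2
Let s = moles of Pb3(PO4)2 that dissolve per litre. [Pb^2+] = 3s, [PO4^3-] = 0.00578 + 2s ≈ 0.00578 (Ksp is small, so little additional dissolves).
Ksp ≈ (3s)^3 × (0.00578)^2
s = 4.10 x 10^-14 M
Check: 2s = 8.2 × 10^-14 ≪ 0.00578, so the approximation is valid.

4.10 x 10^-14 M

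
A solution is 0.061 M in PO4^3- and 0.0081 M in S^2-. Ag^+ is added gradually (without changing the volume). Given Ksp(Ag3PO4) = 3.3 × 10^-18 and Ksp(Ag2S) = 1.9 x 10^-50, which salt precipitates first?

Ag2S

Precipitation of each salt starts when its ion product equals its Ksp.
For Ag3PO4: 3.3 × 10^-18 = 0.061 × [Ag^+]^3  ⇒  [Ag^+] = 3.8 x 10^-6 M.
For Ag2S: 1.9 x 10^-50 = 0.0081 × [Ag^+]^2  ⇒  [Ag^+] = 1.5 x 10^-24 M.
The salt with the lower threshold [Ag^+] precipitates first: Ag2S.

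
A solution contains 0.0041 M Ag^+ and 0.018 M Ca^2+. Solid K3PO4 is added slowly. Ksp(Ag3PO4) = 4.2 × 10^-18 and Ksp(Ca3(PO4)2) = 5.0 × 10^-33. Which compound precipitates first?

Ca3(PO4)2

Precipitation of each salt starts when its ion product equals its Ksp.
For Ag3PO4: 4.2 × 10^-18 = (0.0041)^3 × [PO4^3-]  ⇒  [PO4^3-] = 6.1 x 10^-11 M.
For Ca3(PO4)2: 5.0 × 10^-33 = (0.018)^3 × [PO4^3-]^2  ⇒  [PO4^3-] = 2.9 x 10^-14 M.
The salt with the lower threshold [PO4^3-] precipitates first: Ca3(PO4)2.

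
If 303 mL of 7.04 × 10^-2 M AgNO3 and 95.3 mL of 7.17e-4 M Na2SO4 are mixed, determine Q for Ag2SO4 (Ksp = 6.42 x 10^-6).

Q = 4.92e-7

Total volume = 303 + 95.3 = 398.3 mL.
[Ag^+] = 7.04 x 10^-2 × (303/398.3) = 5.356 × 10^-2 M
[SO4^2-] = 7.17 x 10^-4 × (95.3/398.3) = 1.716 x 10^-4 M
Ag2SO4(s) <=> 2 Ag^+ + SO4^2-, so Q = [Ag^+]^2[SO4^2-]
Q = (5.356 x 10^-2)^2(1.716 × 10^-4) = 4.92 × 10^-7
Q < Ksp, so no precipitate of Ag2SO4 forms.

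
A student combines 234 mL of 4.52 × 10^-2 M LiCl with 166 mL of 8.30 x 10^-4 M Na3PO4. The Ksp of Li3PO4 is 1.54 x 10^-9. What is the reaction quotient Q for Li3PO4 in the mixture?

Total volume = 234 + 166 = 400 mL.
[Li^+] = 4.52 × 10^-2 × (234/400) = 2.644 × 10^-2 M
[PO4^3-] = 8.30 × 10^-4 × (166/400) = 3.445 × 10^-4 M
Li3PO4(s) <=> 3 Li^+(aq) + PO4^3-(aq), so Q = [Li^+]^3[PO4^3-]
Q = (2.644 x 10^-2)^3(3.445 x 10^-4) = 6.37 × 10^-9
Q > Ksp, so Li3PO4 will precipitate.

Q ≈ 6.37 × 10^-9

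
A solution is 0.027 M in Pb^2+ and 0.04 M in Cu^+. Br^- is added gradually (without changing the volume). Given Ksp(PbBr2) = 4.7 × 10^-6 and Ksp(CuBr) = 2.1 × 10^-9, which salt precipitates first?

CuBr

Precipitation of each salt starts when its ion product equals its Ksp.
For PbBr2: 4.7 × 10^-6 = 0.027 × [Br^-]^2  ⇒  [Br^-] = 1.3 × 10^-2 M.
For CuBr: 2.1 × 10^-9 = 0.04 × [Br^-]  ⇒  [Br^-] = 5.3 × 10^-8 M.
The salt with the lower threshold [Br^-] precipitates first: CuBr.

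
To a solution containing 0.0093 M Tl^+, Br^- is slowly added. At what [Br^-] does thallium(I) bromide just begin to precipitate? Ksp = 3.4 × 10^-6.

TlBr(s) ⇌ Tl^+(aq) + Br^-(aq)
Ksp = [Tl^+][Br^-]
Precipitation begins when Q = Ksp. With [Tl^+] = 0.0093 M:
3.4 × 10^-6 = (0.0093) × [Br^-]
[Br^-] = (3.4 × 10^-6 / 9.3 x 10^-3) = 3.7 x 10^-4 M

[Br^-] = 3.7 × 10^-4 M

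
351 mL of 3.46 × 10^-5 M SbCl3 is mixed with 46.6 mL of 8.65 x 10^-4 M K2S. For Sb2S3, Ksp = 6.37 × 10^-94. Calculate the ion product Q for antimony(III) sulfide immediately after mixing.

Total volume = 351 + 46.6 = 397.6 mL.
[Sb^3+] = 3.46 × 10^-5 × (351/397.6) = 3.054 × 10^-5 M
[S^2-] = 8.65 × 10^-4 × (46.6/397.6) = 1.014 × 10^-4 M
Sb2S3(s) ⇌ 2 Sb^3+(aq) + 3 S^2-(aq), so Q = [Sb^3+]^2[S^2-]^3
Q = (3.054 × 10^-5)^2(1.014 × 10^-4)^3 = 9.72 × 10^-22
Q > Ksp, so Sb2S3 will precipitate.

Q = 9.72e-22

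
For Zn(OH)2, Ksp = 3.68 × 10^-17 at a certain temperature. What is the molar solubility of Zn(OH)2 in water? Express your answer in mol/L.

Zn(OH)2(s) <=> Zn^2+ + 2 OH^-
Ksp = [Zn^2+][OH^-]^2
Let s = molar solubility. Then [Zn^2+] = s and [OH^-] = 2s.
Ksp = s(2s)^2 = 4s^3
Solving, s = (3.68 × 10^-17/4)^(1/3) = 2.10 x 10^-6 M

2.10 × 10^-6 M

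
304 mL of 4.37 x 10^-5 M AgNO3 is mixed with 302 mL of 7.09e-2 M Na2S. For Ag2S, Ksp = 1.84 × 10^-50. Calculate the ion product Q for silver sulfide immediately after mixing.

Total volume = 304 + 302 = 606 mL.
[Ag^+] = 4.37 x 10^-5 × (304/606) = 2.192 × 10^-5 M
[S^2-] = 7.09 × 10^-2 × (302/606) = 3.533 x 10^-2 M
Ag2S(s) <=> 2 Ag^+ + S^2-, so Q = [Ag^+]^2[S^2-]
Q = (2.192 x 10^-5)^2(3.533 x 10^-2) = 1.70 × 10^-11
Q > Ksp, so Ag2S will precipitate.

1.70e-11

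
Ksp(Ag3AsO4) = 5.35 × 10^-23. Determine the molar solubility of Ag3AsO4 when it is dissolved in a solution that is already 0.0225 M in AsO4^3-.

Ag3AsO4(s) <=> 3 Ag^+(aq) + AsO4^3-(aq)
Ksp = [Ag^+]^3[AsO4^3-]
If s mol/L dissolves here, [Ag^+] = 3s, [AsO4^3-] = 0.0225 + s ≈ 0.0225 (common-ion effect: AsO4^3- is already 0.0225 M).
Ksp ≈ (3s)^3 × 0.0225
s = 4.45 x 10^-8 M
Check: s = 4.4 x 10^-8 ≪ 0.0225, so the approximation is valid.

s ≈ 4.45 × 10^-8 M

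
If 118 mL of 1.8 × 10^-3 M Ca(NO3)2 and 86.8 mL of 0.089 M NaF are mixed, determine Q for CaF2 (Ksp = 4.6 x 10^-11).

Total volume = 118 + 86.8 = 204.8 mL.
[Ca^2+] = 1.8 x 10^-3 × (118/204.8) = 1.04 x 10^-3 M
[F^-] = 8.9 × 10^-2 × (86.8/204.8) = 3.77 × 10^-2 M
CaF2(s) ⇌ Ca^2+(aq) + 2 F^-(aq), so Q = [Ca^2+][F^-]^2
Q = (1.04 x 10^-3)(3.77 × 10^-2)^2 = 1.5 × 10^-6
Q > Ksp, so CaF2 will precipitate.

Q ≈ 1.5e-6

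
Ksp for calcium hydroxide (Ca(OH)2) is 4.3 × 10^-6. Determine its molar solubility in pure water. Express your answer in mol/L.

s ≈ 1.0e-2 M

Ca(OH)2(s) <=> Ca^2+(aq) + 2 OH^-(aq)
Ksp = [Ca^2+][OH^-]^2
With molar solubility s: [Ca^2+] = s, [OH^-] = 2s.
Substituting: Ksp = s(2s)^2 = 4s^3
s = (4.3 × 10^-6 / 4)^(1/3) = 1.0 x 10^-2 M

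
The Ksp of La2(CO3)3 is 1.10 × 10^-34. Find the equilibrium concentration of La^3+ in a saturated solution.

La2(CO3)3(s) ⇌ 2 La^3+(aq) + 3 CO3^2-(aq)
Ksp = [La^3+]^2[CO3^2-]^3
For each mole of La2(CO3)3 that dissolves: [La^3+] = 2s, [CO3^2-] = 3s.
Ksp = (2s)^2(3s)^3 = 108s^5
s = (1.10 × 10^-34 / 108)^(1/5) = 6.333 × 10^-8 M
[La^3+] = 2s = 1.27 x 10^-7 M

1.27e-7 M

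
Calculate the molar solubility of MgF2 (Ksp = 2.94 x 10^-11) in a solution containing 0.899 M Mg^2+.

MgF2(s) <=> Mg^2+(aq) + 2 F^-(aq)
Ksp = [Mg^2+][F^-]^2
If s mol/L dissolves here, [Mg^2+] = 0.899 + s ≈ 0.899, [F^-] = 2s (common-ion effect: Mg^2+ is already 0.899 M).
Ksp ≈ 0.899 × (2s)^2
s = 2.86 × 10^-6 M
Check: s = 2.9 × 10^-6 ≪ 0.899, so the approximation is valid.

s ≈ 2.86 x 10^-6 M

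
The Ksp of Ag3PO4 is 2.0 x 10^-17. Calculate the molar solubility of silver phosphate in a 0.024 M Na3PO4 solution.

Ag3PO4(s) <=> 3 Ag^+ + PO4^3-
Ksp = [Ag^+]^3[PO4^3-]
Let s = moles of Ag3PO4 that dissolve per litre. [Ag^+] = 3s, [PO4^3-] = 0.024 + s ≈ 0.024 (common-ion effect: PO4^3- is already 0.024 M).
Ksp ≈ (3s)^3 × 0.024
s = 3.1 × 10^-6 M
Check: s = 3.1 x 10^-6 ≪ 0.024, so the approximation is valid.

s ≈ 3.1e-6 M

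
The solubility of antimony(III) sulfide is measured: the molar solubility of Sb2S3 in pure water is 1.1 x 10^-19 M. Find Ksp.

1.7 × 10^-93

Sb2S3(s) ⇌ 2 Sb^3+(aq) + 3 S^2-(aq)
For each mole of Sb2S3 that dissolves: [Sb^3+] = 2s, [S^2-] = 3s.
Ksp = [Sb^3+]^2[S^2-]^3
Ksp = (2s)^2(3s)^3 = 108s^5
Ksp = 108 × (1.1 x 10^-19)^5 = 1.7 x 10^-93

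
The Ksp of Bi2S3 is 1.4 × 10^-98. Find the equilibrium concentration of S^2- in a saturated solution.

Bi2S3(s) ⇌ 2 Bi^3+(aq) + 3 S^2-(aq)
Ksp = [Bi^3+]^2[S^2-]^3
If s mol/L of Bi2S3 dissolves, [Bi^3+] = 2s and [S^2-] = 3s.
So Ksp = (2s)^2 × (3s)^3 = 108s^5
s^5 = 1.4 × 10^-98 / 108, so s = 1.05 x 10^-20 M
[S^2-] = 3s = 3.2 x 10^-20 M

[S^2-] ≈ 3.2 × 10^-20 M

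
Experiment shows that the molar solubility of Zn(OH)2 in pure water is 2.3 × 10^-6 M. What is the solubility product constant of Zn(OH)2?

Zn(OH)2(s) ⇌ Zn^2+ + 2 OH^-
For each mole of Zn(OH)2 that dissolves: [Zn^2+] = s, [OH^-] = 2s.
Ksp = [Zn^2+][OH^-]^2
So Ksp = s × (2s)^2 = 4s^3
Ksp = 4 × (2.3 × 10^-6)^3 = 4.9 × 10^-17

4.9 x 10^-17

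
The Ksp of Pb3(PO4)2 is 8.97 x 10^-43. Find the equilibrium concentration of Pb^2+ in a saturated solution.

Pb3(PO4)2(s) ⇌ 3 Pb^2+(aq) + 2 PO4^3-(aq)
Ksp = [Pb^2+]^3[PO4^3-]^2
With molar solubility s: [Pb^2+] = 3s, [PO4^3-] = 2s.
Substituting: Ksp = (3s)^3(2s)^2 = 108s^5
Solving, s = (8.97 x 10^-43/108)^(1/5) = 1.527 × 10^-9 M
[Pb^2+] = 3s = 4.58 × 10^-9 M

[Pb^2+] ≈ 4.58 x 10^-9 M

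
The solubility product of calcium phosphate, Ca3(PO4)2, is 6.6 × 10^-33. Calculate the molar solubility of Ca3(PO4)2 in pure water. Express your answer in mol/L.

1.4e-7 M

Ca3(PO4)2(s) ⇌ 3 Ca^2+(aq) + 2 PO4^3-(aq)
Ksp = [Ca^2+]^3[PO4^3-]^2
For each mole of Ca3(PO4)2 that dissolves: [Ca^2+] = 3s, [PO4^3-] = 2s.
Ksp = (3s)^3(2s)^2 = 108s^5
s^5 = 6.6 × 10^-33 / 108, so s = 1.4 × 10^-7 M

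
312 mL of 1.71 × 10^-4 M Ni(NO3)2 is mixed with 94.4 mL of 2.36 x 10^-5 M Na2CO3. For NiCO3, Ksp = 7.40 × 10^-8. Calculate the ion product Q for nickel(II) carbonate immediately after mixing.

Q ≈ 7.20 × 10^-10

Total volume = 312 + 94.4 = 406.4 mL.
[Ni^2+] = 1.71 × 10^-4 × (312/406.4) = 1.313 × 10^-4 M
[CO3^2-] = 2.36 x 10^-5 × (94.4/406.4) = 5.482 × 10^-6 M
NiCO3(s) ⇌ Ni^2+(aq) + CO3^2-(aq), so Q = [Ni^2+][CO3^2-]
Q = (1.313 × 10^-4)(5.482 × 10^-6) = 7.20 × 10^-10
Q < Ksp, so no precipitate of NiCO3 forms.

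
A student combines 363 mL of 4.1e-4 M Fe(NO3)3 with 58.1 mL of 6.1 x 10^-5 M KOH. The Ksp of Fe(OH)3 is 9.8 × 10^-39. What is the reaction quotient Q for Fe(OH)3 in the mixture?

Total volume = 363 + 58.1 = 421.1 mL.
[Fe^3+] = 4.1 x 10^-4 × (363/421.1) = 3.53 × 10^-4 M
[OH^-] = 6.1 × 10^-5 × (58.1/421.1) = 8.42 x 10^-6 M
Fe(OH)3(s) ⇌ Fe^3+(aq) + 3 OH^-(aq), so Q = [Fe^3+][OH^-]^3
Q = (3.53 × 10^-4)(8.42 x 10^-6)^3 = 2.1 x 10^-19
Q > Ksp, so Fe(OH)3 will precipitate.

Q ≈ 2.1e-19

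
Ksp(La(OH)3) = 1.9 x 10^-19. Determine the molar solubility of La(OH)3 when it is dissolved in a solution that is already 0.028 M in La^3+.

s ≈ 6.3 x 10^-7 M

La(OH)3(s) ⇌ La^3+ + 3 OH^-
Ksp = [La^3+][OH^-]^3
Let s be the molar solubility in this solution. [La^3+] = 0.028 + s ≈ 0.028, [OH^-] = 3s (Ksp is small, so little additional dissolves).
Ksp ≈ 0.028 × (3s)^3
s = 6.3 × 10^-7 M
Check: s = 6.3 × 10^-7 ≪ 0.028, so the approximation is valid.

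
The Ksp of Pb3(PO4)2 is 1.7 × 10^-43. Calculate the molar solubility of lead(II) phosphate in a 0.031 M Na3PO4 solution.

Pb3(PO4)2(s) <=> 3 Pb^2+(aq) + 2 PO4^3-(aq)
Ksp = [Pb^2+]^3[PO4^3-]^2
Let s = moles of Pb3(PO4)2 that dissolve per litre. [Pb^2+] = 3s, [PO4^3-] = 0.031 + 2s ≈ 0.031 (Ksp is small, so little additional dissolves).
Ksp ≈ (3s)^3 × (0.031)^2
s = 1.9 x 10^-14 M
Check: 2s = 3.7 × 10^-14 ≪ 0.031, so the approximation is valid.

s = 1.9 x 10^-14 M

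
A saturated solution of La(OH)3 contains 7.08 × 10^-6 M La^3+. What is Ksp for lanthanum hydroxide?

Ksp = 6.78 × 10^-20

La(OH)3(s) ⇌ La^3+(aq) + 3 OH^-(aq)
Stoichiometry gives [OH^-] = (3/1)[La^3+] = 2.124 x 10^-5 M.
Ksp = [La^3+][OH^-]^3
Ksp = 7.08 x 10^-6 × (2.124 × 10^-5)^3 = 6.78 × 10^-20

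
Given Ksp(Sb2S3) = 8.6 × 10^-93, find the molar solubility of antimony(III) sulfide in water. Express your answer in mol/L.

Sb2S3(s) <=> 2 Sb^3+(aq) + 3 S^2-(aq)
Ksp = [Sb^3+]^2[S^2-]^3
For each mole of Sb2S3 that dissolves: [Sb^3+] = 2s, [S^2-] = 3s.
So Ksp = (2s)^2 × (3s)^3 = 108s^5
s^5 = 8.6 × 10^-93 / 108, so s = 1.5 × 10^-19 M

s ≈ 1.5 × 10^-19 M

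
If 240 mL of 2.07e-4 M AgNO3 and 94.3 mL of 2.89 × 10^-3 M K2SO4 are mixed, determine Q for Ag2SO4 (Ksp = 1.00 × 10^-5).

Q ≈ 1.80 x 10^-11

Total volume = 240 + 94.3 = 334.3 mL.
[Ag^+] = 2.07 × 10^-4 × (240/334.3) = 1.486 x 10^-4 M
[SO4^2-] = 2.89 x 10^-3 × (94.3/334.3) = 8.152 x 10^-4 M
Ag2SO4(s) ⇌ 2 Ag^+ + SO4^2-, so Q = [Ag^+]^2[SO4^2-]
Q = (1.486 × 10^-4)^2(8.152 × 10^-4) = 1.80 × 10^-11
Q < Ksp, so no precipitate of Ag2SO4 forms.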